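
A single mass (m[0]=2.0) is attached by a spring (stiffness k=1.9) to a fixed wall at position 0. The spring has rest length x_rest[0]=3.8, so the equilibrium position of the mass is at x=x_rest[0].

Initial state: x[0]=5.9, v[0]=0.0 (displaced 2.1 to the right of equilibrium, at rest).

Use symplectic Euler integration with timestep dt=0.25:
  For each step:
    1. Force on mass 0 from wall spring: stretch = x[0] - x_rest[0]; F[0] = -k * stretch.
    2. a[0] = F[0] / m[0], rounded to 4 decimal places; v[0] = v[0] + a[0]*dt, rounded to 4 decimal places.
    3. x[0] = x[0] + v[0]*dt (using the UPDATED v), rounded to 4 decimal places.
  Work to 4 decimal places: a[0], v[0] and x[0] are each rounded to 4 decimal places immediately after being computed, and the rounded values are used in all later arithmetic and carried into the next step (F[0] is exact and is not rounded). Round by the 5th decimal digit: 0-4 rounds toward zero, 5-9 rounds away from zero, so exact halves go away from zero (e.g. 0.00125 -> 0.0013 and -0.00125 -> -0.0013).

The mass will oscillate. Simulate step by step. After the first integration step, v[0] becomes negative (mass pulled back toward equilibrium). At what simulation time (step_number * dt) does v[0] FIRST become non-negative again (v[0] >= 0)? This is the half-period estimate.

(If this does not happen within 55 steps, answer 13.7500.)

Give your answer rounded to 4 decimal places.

Step 0: x=[5.9000] v=[0.0000]
Step 1: x=[5.7753] v=[-0.4988]
Step 2: x=[5.5333] v=[-0.9679]
Step 3: x=[5.1884] v=[-1.3796]
Step 4: x=[4.7611] v=[-1.7094]
Step 5: x=[4.2767] v=[-1.9377]
Step 6: x=[3.7640] v=[-2.0509]
Step 7: x=[3.2534] v=[-2.0424]
Step 8: x=[2.7753] v=[-1.9126]
Step 9: x=[2.3580] v=[-1.6692]
Step 10: x=[2.0263] v=[-1.3267]
Step 11: x=[1.7999] v=[-0.9055]
Step 12: x=[1.6923] v=[-0.4305]
Step 13: x=[1.7098] v=[0.0701]
First v>=0 after going negative at step 13, time=3.2500

Answer: 3.2500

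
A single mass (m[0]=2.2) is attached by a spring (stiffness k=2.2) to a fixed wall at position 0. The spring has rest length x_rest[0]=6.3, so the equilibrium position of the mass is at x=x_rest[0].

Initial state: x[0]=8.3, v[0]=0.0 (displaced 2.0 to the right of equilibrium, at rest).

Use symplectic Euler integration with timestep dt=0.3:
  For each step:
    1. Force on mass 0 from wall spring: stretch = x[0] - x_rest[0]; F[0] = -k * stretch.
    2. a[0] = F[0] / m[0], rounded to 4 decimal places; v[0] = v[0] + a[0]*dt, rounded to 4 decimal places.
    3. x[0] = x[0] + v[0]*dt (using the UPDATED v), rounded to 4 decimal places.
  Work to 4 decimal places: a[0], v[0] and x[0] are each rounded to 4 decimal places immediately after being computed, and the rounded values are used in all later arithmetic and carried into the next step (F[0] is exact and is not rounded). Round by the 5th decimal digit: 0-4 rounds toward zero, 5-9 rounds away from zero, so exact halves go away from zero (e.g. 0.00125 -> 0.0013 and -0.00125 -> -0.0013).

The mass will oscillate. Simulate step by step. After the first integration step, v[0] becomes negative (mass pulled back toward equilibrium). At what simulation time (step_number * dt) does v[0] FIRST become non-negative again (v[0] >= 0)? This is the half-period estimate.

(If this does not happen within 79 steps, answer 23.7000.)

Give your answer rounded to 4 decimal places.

Step 0: x=[8.3000] v=[0.0000]
Step 1: x=[8.1200] v=[-0.6000]
Step 2: x=[7.7762] v=[-1.1460]
Step 3: x=[7.2995] v=[-1.5889]
Step 4: x=[6.7329] v=[-1.8888]
Step 5: x=[6.1273] v=[-2.0187]
Step 6: x=[5.5372] v=[-1.9669]
Step 7: x=[5.0158] v=[-1.7381]
Step 8: x=[4.6100] v=[-1.3528]
Step 9: x=[4.3563] v=[-0.8458]
Step 10: x=[4.2775] v=[-0.2627]
Step 11: x=[4.3807] v=[0.3441]
First v>=0 after going negative at step 11, time=3.3000

Answer: 3.3000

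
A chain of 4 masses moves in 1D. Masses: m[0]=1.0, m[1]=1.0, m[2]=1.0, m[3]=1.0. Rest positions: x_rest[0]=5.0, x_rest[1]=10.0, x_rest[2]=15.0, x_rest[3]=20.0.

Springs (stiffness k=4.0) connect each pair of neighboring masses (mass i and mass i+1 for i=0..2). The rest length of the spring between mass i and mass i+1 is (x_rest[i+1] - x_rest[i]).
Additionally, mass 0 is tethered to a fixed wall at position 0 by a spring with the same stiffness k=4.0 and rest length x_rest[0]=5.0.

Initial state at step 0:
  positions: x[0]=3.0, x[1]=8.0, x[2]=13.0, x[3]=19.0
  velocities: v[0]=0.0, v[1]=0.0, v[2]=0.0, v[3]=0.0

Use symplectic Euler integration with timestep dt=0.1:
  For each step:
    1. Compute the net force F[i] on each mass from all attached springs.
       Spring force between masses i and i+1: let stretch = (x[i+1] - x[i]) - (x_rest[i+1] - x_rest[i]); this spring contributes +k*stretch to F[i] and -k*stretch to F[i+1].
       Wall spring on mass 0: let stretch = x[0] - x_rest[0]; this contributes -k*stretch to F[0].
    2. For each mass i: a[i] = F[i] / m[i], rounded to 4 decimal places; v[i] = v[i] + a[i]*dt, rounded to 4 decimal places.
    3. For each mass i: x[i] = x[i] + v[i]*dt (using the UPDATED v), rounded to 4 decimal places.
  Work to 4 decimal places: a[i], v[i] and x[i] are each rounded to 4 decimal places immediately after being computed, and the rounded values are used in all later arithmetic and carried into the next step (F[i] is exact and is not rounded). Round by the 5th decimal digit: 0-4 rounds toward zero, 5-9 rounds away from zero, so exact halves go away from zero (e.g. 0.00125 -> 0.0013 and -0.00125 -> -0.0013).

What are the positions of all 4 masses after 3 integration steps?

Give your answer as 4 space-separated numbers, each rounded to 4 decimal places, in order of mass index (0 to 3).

Step 0: x=[3.0000 8.0000 13.0000 19.0000] v=[0.0000 0.0000 0.0000 0.0000]
Step 1: x=[3.0800 8.0000 13.0400 18.9600] v=[0.8000 0.0000 0.4000 -0.4000]
Step 2: x=[3.2336 8.0048 13.1152 18.8832] v=[1.5360 0.0480 0.7520 -0.7680]
Step 3: x=[3.4487 8.0232 13.2167 18.7757] v=[2.1510 0.1837 1.0150 -1.0752]

Answer: 3.4487 8.0232 13.2167 18.7757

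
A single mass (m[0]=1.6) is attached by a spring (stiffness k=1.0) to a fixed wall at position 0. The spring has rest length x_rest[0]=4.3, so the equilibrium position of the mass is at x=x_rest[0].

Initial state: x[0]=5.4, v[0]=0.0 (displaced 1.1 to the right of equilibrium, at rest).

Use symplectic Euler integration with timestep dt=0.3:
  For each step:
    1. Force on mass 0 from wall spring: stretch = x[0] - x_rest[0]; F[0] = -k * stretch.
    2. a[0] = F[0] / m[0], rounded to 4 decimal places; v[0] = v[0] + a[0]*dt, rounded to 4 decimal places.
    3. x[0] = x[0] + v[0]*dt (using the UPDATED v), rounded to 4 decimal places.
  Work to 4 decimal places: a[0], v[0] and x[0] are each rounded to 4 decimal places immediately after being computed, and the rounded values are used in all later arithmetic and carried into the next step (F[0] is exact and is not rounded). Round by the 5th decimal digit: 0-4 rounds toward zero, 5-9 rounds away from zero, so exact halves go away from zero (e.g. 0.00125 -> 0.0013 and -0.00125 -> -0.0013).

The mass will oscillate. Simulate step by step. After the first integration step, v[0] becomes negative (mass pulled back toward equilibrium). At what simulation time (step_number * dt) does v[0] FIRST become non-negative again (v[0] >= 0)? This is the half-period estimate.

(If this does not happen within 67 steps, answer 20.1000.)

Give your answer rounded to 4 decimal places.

Answer: 4.2000

Derivation:
Step 0: x=[5.4000] v=[0.0000]
Step 1: x=[5.3381] v=[-0.2063]
Step 2: x=[5.2178] v=[-0.4009]
Step 3: x=[5.0459] v=[-0.5730]
Step 4: x=[4.8320] v=[-0.7129]
Step 5: x=[4.5882] v=[-0.8127]
Step 6: x=[4.3282] v=[-0.8667]
Step 7: x=[4.0666] v=[-0.8720]
Step 8: x=[3.8181] v=[-0.8282]
Step 9: x=[3.5968] v=[-0.7378]
Step 10: x=[3.4150] v=[-0.6060]
Step 11: x=[3.2830] v=[-0.4401]
Step 12: x=[3.2082] v=[-0.2494]
Step 13: x=[3.1948] v=[-0.0447]
Step 14: x=[3.2436] v=[0.1625]
First v>=0 after going negative at step 14, time=4.2000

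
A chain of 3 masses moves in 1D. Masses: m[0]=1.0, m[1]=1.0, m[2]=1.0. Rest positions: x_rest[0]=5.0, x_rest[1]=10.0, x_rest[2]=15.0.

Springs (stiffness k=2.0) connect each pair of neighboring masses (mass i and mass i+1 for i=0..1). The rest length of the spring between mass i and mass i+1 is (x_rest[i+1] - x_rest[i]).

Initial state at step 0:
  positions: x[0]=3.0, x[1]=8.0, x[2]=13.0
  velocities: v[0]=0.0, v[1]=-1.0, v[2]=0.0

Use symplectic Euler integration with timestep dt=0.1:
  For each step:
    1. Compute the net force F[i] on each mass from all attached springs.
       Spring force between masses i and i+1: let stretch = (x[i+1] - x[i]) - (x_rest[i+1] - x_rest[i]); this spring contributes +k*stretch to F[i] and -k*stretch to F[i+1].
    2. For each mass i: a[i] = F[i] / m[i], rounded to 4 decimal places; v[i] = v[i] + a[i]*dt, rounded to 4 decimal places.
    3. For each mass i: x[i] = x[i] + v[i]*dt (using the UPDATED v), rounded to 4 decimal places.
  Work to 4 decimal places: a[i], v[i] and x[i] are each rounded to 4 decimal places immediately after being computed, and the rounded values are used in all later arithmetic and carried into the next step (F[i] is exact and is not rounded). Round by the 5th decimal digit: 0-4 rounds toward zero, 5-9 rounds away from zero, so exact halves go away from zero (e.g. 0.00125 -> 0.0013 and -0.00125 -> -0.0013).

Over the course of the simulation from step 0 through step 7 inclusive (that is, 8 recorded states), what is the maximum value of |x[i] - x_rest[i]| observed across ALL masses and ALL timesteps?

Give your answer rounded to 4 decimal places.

Step 0: x=[3.0000 8.0000 13.0000] v=[0.0000 -1.0000 0.0000]
Step 1: x=[3.0000 7.9000 13.0000] v=[0.0000 -1.0000 0.0000]
Step 2: x=[2.9980 7.8040 12.9980] v=[-0.0200 -0.9600 -0.0200]
Step 3: x=[2.9921 7.7158 12.9921] v=[-0.0588 -0.8824 -0.0588]
Step 4: x=[2.9807 7.6386 12.9807] v=[-0.1141 -0.7719 -0.1141]
Step 5: x=[2.9625 7.5751 12.9625] v=[-0.1825 -0.6351 -0.1825]
Step 6: x=[2.9365 7.5271 12.9365] v=[-0.2600 -0.4801 -0.2600]
Step 7: x=[2.9023 7.4955 12.9023] v=[-0.3419 -0.3163 -0.3419]
Max displacement = 2.5045

Answer: 2.5045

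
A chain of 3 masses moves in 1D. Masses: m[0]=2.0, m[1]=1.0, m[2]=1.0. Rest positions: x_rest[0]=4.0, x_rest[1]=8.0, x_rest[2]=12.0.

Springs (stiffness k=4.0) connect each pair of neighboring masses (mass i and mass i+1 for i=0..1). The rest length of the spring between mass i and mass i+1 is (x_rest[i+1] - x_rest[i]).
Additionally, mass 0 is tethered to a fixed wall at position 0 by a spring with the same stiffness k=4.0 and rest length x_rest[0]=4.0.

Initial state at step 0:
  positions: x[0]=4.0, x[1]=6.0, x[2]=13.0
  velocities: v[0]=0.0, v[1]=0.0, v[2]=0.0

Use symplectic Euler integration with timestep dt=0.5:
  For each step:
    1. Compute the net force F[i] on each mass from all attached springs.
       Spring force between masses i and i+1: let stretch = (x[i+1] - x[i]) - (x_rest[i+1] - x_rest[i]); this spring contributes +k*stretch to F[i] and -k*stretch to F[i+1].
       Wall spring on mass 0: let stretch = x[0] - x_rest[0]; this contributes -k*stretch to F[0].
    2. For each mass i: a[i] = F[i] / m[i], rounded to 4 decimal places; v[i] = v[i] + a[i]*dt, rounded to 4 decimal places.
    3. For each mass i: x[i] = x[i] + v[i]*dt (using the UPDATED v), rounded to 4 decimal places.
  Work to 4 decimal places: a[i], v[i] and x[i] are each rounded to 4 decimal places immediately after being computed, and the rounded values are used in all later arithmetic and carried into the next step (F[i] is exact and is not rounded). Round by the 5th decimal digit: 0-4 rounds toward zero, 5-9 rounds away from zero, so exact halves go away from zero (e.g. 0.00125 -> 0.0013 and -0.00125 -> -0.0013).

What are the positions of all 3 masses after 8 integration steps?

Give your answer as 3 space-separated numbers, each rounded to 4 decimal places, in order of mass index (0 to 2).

Step 0: x=[4.0000 6.0000 13.0000] v=[0.0000 0.0000 0.0000]
Step 1: x=[3.0000 11.0000 10.0000] v=[-2.0000 10.0000 -6.0000]
Step 2: x=[4.5000 7.0000 12.0000] v=[3.0000 -8.0000 4.0000]
Step 3: x=[5.0000 5.5000 13.0000] v=[1.0000 -3.0000 2.0000]
Step 4: x=[3.2500 11.0000 10.5000] v=[-3.5000 11.0000 -5.0000]
Step 5: x=[3.7500 8.2500 12.5000] v=[1.0000 -5.5000 4.0000]
Step 6: x=[4.6250 5.2500 14.2500] v=[1.7500 -6.0000 3.5000]
Step 7: x=[3.5000 10.6250 11.0000] v=[-2.2500 10.7500 -6.5000]
Step 8: x=[4.1875 9.2500 11.3750] v=[1.3750 -2.7500 0.7500]

Answer: 4.1875 9.2500 11.3750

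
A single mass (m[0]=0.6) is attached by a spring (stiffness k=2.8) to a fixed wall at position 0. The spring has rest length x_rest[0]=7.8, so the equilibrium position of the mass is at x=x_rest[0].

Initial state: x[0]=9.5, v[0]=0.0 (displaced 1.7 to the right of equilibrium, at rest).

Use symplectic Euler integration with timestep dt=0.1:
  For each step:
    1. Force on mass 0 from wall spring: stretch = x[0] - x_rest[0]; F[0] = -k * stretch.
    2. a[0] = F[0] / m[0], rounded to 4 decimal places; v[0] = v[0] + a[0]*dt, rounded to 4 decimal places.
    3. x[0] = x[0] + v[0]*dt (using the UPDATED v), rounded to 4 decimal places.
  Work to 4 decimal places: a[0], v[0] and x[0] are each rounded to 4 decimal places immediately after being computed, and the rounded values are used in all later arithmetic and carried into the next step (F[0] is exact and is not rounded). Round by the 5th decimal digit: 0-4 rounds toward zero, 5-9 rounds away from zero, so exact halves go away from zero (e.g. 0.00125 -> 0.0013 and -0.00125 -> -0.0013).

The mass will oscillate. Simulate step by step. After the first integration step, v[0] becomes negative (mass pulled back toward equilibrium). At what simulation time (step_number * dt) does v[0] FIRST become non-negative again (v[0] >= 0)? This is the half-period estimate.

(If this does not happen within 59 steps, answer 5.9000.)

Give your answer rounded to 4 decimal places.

Answer: 1.5000

Derivation:
Step 0: x=[9.5000] v=[0.0000]
Step 1: x=[9.4207] v=[-0.7933]
Step 2: x=[9.2657] v=[-1.5496]
Step 3: x=[9.0423] v=[-2.2336]
Step 4: x=[8.7610] v=[-2.8133]
Step 5: x=[8.4348] v=[-3.2618]
Step 6: x=[8.0790] v=[-3.5580]
Step 7: x=[7.7102] v=[-3.6882]
Step 8: x=[7.3456] v=[-3.6463]
Step 9: x=[7.0022] v=[-3.4343]
Step 10: x=[6.6960] v=[-3.0620]
Step 11: x=[6.4413] v=[-2.5468]
Step 12: x=[6.2500] v=[-1.9127]
Step 13: x=[6.1311] v=[-1.1894]
Step 14: x=[6.0900] v=[-0.4106]
Step 15: x=[6.1287] v=[0.3874]
First v>=0 after going negative at step 15, time=1.5000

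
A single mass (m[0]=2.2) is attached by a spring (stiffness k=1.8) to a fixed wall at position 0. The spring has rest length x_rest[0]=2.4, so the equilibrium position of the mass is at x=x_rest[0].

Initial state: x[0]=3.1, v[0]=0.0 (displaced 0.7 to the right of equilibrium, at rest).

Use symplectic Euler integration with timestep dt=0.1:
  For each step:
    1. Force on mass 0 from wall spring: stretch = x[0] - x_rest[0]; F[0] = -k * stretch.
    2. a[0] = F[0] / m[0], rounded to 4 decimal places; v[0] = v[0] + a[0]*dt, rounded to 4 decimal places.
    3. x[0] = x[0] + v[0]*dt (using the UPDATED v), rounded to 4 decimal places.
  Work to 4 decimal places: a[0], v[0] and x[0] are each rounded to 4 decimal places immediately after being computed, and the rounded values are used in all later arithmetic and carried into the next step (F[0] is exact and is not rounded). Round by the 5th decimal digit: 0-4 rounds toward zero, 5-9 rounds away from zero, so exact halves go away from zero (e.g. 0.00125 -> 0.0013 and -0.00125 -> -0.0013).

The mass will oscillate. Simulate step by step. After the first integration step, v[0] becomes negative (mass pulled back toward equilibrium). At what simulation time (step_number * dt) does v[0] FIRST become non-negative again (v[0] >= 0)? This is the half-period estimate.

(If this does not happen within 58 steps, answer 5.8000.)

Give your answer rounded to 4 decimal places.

Step 0: x=[3.1000] v=[0.0000]
Step 1: x=[3.0943] v=[-0.0573]
Step 2: x=[3.0829] v=[-0.1141]
Step 3: x=[3.0659] v=[-0.1700]
Step 4: x=[3.0435] v=[-0.2245]
Step 5: x=[3.0158] v=[-0.2772]
Step 6: x=[2.9830] v=[-0.3276]
Step 7: x=[2.9455] v=[-0.3753]
Step 8: x=[2.9035] v=[-0.4199]
Step 9: x=[2.8574] v=[-0.4611]
Step 10: x=[2.8076] v=[-0.4985]
Step 11: x=[2.7544] v=[-0.5319]
Step 12: x=[2.6983] v=[-0.5609]
Step 13: x=[2.6398] v=[-0.5853]
Step 14: x=[2.5793] v=[-0.6049]
Step 15: x=[2.5173] v=[-0.6196]
Step 16: x=[2.4544] v=[-0.6292]
Step 17: x=[2.3910] v=[-0.6337]
Step 18: x=[2.3277] v=[-0.6330]
Step 19: x=[2.2650] v=[-0.6271]
Step 20: x=[2.2034] v=[-0.6161]
Step 21: x=[2.1434] v=[-0.6000]
Step 22: x=[2.0855] v=[-0.5790]
Step 23: x=[2.0302] v=[-0.5533]
Step 24: x=[1.9779] v=[-0.5230]
Step 25: x=[1.9291] v=[-0.4885]
Step 26: x=[1.8841] v=[-0.4500]
Step 27: x=[1.8433] v=[-0.4078]
Step 28: x=[1.8071] v=[-0.3623]
Step 29: x=[1.7757] v=[-0.3138]
Step 30: x=[1.7494] v=[-0.2627]
Step 31: x=[1.7285] v=[-0.2095]
Step 32: x=[1.7130] v=[-0.1546]
Step 33: x=[1.7032] v=[-0.0984]
Step 34: x=[1.6991] v=[-0.0414]
Step 35: x=[1.7007] v=[0.0160]
First v>=0 after going negative at step 35, time=3.5000

Answer: 3.5000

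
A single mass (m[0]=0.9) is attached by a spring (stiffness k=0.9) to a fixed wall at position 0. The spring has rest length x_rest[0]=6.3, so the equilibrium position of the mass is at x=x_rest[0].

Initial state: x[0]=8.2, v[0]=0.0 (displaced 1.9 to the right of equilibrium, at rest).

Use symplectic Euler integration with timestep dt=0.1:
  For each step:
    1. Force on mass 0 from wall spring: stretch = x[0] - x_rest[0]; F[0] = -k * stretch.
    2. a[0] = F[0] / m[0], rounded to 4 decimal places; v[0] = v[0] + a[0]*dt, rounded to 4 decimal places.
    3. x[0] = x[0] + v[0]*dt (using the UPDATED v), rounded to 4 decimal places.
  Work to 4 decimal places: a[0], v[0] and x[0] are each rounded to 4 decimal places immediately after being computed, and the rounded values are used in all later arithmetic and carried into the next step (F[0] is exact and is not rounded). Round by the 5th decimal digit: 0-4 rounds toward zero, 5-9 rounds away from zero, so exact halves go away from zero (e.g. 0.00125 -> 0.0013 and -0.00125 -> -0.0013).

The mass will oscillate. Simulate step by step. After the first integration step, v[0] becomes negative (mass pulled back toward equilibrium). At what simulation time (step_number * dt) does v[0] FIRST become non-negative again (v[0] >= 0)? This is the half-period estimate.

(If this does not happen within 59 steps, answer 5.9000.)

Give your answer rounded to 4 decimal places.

Answer: 3.2000

Derivation:
Step 0: x=[8.2000] v=[0.0000]
Step 1: x=[8.1810] v=[-0.1900]
Step 2: x=[8.1432] v=[-0.3781]
Step 3: x=[8.0870] v=[-0.5624]
Step 4: x=[8.0129] v=[-0.7411]
Step 5: x=[7.9217] v=[-0.9124]
Step 6: x=[7.8142] v=[-1.0746]
Step 7: x=[7.6916] v=[-1.2260]
Step 8: x=[7.5551] v=[-1.3652]
Step 9: x=[7.4060] v=[-1.4907]
Step 10: x=[7.2459] v=[-1.6013]
Step 11: x=[7.0763] v=[-1.6959]
Step 12: x=[6.8990] v=[-1.7735]
Step 13: x=[6.7157] v=[-1.8334]
Step 14: x=[6.5282] v=[-1.8750]
Step 15: x=[6.3384] v=[-1.8978]
Step 16: x=[6.1482] v=[-1.9016]
Step 17: x=[5.9596] v=[-1.8864]
Step 18: x=[5.7744] v=[-1.8524]
Step 19: x=[5.5944] v=[-1.7998]
Step 20: x=[5.4215] v=[-1.7292]
Step 21: x=[5.2574] v=[-1.6414]
Step 22: x=[5.1037] v=[-1.5371]
Step 23: x=[4.9620] v=[-1.4175]
Step 24: x=[4.8336] v=[-1.2837]
Step 25: x=[4.7199] v=[-1.1371]
Step 26: x=[4.6220] v=[-0.9791]
Step 27: x=[4.5409] v=[-0.8113]
Step 28: x=[4.4774] v=[-0.6354]
Step 29: x=[4.4321] v=[-0.4531]
Step 30: x=[4.4055] v=[-0.2663]
Step 31: x=[4.3978] v=[-0.0769]
Step 32: x=[4.4091] v=[0.1133]
First v>=0 after going negative at step 32, time=3.2000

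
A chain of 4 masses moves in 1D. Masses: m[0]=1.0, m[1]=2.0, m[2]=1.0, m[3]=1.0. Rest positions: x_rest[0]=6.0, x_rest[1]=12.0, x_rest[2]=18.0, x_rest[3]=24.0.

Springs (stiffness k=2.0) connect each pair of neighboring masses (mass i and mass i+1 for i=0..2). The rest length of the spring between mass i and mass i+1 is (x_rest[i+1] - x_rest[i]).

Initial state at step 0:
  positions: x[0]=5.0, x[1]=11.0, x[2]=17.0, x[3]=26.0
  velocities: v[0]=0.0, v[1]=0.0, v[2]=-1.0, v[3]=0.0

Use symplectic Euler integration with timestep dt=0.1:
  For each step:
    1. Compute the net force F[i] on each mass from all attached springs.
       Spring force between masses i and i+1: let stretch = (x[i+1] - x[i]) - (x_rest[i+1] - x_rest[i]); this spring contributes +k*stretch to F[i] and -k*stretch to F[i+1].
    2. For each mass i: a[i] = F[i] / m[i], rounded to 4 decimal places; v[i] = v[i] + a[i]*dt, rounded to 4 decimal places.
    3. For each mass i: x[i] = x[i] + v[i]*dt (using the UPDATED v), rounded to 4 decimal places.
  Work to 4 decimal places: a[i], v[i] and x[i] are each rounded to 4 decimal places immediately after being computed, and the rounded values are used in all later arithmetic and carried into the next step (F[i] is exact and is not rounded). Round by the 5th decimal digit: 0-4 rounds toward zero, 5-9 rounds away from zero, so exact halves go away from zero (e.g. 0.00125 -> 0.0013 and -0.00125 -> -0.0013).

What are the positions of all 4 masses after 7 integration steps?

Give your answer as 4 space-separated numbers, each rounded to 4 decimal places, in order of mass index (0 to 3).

Answer: 5.0001 11.0171 17.7652 24.5006

Derivation:
Step 0: x=[5.0000 11.0000 17.0000 26.0000] v=[0.0000 0.0000 -1.0000 0.0000]
Step 1: x=[5.0000 11.0000 16.9600 25.9400] v=[0.0000 0.0000 -0.4000 -0.6000]
Step 2: x=[5.0000 10.9996 16.9804 25.8204] v=[0.0000 -0.0040 0.2040 -1.1960]
Step 3: x=[5.0000 10.9990 17.0580 25.6440] v=[-0.0001 -0.0059 0.7758 -1.7640]
Step 4: x=[5.0000 10.9990 17.1861 25.4159] v=[-0.0003 0.0001 1.2812 -2.2812]
Step 5: x=[5.0000 11.0009 17.3551 25.1432] v=[-0.0005 0.0189 1.6897 -2.7272]
Step 6: x=[5.0000 11.0063 17.5528 24.8347] v=[-0.0003 0.0542 1.9765 -3.0848]
Step 7: x=[5.0001 11.0171 17.7652 24.5006] v=[0.0010 0.1082 2.1236 -3.3412]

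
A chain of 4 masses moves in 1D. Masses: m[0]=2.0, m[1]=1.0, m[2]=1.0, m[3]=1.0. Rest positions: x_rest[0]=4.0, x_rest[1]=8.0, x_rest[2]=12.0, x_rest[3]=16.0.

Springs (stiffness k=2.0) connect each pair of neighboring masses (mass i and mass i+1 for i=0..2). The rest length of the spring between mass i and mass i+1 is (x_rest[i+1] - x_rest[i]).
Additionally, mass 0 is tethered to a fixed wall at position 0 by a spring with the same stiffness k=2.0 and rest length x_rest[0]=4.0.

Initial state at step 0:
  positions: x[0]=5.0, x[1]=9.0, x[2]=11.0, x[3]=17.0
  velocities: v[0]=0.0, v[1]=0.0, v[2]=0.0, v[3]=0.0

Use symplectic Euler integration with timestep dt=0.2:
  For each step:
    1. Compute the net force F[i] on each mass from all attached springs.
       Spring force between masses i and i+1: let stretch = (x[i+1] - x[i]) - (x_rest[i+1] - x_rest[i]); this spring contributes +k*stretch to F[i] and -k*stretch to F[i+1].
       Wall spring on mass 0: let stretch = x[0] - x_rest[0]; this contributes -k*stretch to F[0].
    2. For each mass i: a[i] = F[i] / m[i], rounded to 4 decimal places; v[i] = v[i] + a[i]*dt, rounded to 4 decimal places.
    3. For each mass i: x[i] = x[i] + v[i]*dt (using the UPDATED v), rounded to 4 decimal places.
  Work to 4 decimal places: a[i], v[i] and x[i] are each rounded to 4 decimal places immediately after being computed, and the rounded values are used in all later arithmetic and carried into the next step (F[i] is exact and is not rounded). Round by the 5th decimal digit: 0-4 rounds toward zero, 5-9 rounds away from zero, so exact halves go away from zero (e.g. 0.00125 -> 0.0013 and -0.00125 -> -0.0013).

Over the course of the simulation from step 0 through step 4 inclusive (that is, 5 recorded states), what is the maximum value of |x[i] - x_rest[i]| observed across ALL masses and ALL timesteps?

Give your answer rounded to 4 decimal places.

Step 0: x=[5.0000 9.0000 11.0000 17.0000] v=[0.0000 0.0000 0.0000 0.0000]
Step 1: x=[4.9600 8.8400 11.3200 16.8400] v=[-0.2000 -0.8000 1.6000 -0.8000]
Step 2: x=[4.8768 8.5680 11.8832 16.5584] v=[-0.4160 -1.3600 2.8160 -1.4080]
Step 3: x=[4.7462 8.2659 12.5552 16.2228] v=[-0.6531 -1.5104 3.3600 -1.6781]
Step 4: x=[4.5665 8.0254 13.1775 15.9138] v=[-0.8984 -1.2026 3.1113 -1.5451]
Max displacement = 1.1775

Answer: 1.1775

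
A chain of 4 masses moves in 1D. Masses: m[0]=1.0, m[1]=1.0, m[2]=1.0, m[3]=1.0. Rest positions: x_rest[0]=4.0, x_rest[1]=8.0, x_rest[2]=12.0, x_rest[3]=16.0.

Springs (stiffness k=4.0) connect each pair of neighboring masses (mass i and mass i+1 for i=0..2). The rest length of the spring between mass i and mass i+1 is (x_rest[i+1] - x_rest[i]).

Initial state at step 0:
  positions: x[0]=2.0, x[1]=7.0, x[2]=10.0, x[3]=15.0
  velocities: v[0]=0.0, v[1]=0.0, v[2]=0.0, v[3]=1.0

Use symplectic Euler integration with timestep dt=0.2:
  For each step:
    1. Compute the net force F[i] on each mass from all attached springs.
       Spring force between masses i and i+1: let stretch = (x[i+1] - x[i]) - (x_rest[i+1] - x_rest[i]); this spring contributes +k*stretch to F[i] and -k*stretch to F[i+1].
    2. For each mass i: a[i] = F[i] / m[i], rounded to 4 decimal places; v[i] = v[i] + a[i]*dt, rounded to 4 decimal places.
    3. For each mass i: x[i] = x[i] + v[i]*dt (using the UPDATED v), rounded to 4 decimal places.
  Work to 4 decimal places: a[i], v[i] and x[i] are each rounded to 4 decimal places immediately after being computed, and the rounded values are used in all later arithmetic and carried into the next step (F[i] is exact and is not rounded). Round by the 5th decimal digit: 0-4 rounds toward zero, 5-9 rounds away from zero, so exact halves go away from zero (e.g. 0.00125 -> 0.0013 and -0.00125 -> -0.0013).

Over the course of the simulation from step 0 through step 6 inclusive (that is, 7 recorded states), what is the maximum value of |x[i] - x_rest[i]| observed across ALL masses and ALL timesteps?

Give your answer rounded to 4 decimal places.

Answer: 2.1198

Derivation:
Step 0: x=[2.0000 7.0000 10.0000 15.0000] v=[0.0000 0.0000 0.0000 1.0000]
Step 1: x=[2.1600 6.6800 10.3200 15.0400] v=[0.8000 -1.6000 1.6000 0.2000]
Step 2: x=[2.4032 6.2192 10.8128 14.9648] v=[1.2160 -2.3040 2.4640 -0.3760]
Step 3: x=[2.6170 5.8828 11.2349 14.8653] v=[1.0688 -1.6819 2.1107 -0.4976]
Step 4: x=[2.7133 5.8802 11.3816 14.8249] v=[0.4814 -0.0129 0.7333 -0.2019]
Step 5: x=[2.6763 6.2511 11.1990 14.8736] v=[-0.1851 1.8547 -0.9132 0.2435]
Step 6: x=[2.5712 6.8417 10.8126 14.9744] v=[-0.5253 2.9532 -1.9318 0.5038]
Max displacement = 2.1198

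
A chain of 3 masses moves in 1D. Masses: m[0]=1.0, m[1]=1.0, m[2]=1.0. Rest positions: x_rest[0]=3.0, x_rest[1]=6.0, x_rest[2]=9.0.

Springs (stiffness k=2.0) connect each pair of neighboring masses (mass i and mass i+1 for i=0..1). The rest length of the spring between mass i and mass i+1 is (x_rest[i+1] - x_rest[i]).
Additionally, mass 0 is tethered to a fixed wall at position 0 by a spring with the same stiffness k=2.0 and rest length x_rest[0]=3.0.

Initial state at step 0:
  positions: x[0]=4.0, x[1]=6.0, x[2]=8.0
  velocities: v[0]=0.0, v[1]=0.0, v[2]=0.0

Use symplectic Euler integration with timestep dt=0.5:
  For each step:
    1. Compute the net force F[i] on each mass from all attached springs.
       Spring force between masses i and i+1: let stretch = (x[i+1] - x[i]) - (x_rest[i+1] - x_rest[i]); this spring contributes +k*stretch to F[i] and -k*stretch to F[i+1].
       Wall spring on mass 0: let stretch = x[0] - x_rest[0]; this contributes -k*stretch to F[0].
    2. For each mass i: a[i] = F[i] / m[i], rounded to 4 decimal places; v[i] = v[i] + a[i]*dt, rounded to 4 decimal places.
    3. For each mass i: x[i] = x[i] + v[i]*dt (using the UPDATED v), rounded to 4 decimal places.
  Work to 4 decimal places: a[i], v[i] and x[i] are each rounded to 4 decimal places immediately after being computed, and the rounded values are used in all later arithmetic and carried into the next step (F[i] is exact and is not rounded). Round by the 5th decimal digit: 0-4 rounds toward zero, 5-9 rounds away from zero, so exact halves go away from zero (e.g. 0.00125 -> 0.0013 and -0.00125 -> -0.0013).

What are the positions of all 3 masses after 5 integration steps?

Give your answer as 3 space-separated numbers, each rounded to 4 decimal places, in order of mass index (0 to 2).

Step 0: x=[4.0000 6.0000 8.0000] v=[0.0000 0.0000 0.0000]
Step 1: x=[3.0000 6.0000 8.5000] v=[-2.0000 0.0000 1.0000]
Step 2: x=[2.0000 5.7500 9.2500] v=[-2.0000 -0.5000 1.5000]
Step 3: x=[1.8750 5.3750 9.7500] v=[-0.2500 -0.7500 1.0000]
Step 4: x=[2.5625 5.4375 9.5625] v=[1.3750 0.1250 -0.3750]
Step 5: x=[3.4063 6.1250 8.8125] v=[1.6875 1.3750 -1.5000]

Answer: 3.4063 6.1250 8.8125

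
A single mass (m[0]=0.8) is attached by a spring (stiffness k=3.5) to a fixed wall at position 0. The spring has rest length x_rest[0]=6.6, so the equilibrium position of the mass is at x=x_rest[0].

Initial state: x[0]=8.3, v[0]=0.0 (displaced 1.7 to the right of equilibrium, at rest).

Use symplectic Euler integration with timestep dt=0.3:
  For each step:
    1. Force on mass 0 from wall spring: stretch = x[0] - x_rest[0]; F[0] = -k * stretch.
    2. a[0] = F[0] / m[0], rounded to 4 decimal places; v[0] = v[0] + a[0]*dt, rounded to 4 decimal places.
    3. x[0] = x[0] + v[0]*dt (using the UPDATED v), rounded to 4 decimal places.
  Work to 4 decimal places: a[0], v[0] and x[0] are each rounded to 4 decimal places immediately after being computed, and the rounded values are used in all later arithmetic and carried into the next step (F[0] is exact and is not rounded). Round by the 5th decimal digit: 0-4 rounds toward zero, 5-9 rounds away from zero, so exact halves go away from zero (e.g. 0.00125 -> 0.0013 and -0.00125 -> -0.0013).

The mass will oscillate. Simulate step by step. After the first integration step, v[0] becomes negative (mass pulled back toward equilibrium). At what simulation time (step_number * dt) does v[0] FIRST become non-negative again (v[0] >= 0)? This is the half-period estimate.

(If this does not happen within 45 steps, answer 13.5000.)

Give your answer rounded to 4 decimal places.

Step 0: x=[8.3000] v=[0.0000]
Step 1: x=[7.6306] v=[-2.2313]
Step 2: x=[6.5554] v=[-3.5840]
Step 3: x=[5.4978] v=[-3.5255]
Step 4: x=[4.8741] v=[-2.0789]
Step 5: x=[4.9300] v=[0.1863]
First v>=0 after going negative at step 5, time=1.5000

Answer: 1.5000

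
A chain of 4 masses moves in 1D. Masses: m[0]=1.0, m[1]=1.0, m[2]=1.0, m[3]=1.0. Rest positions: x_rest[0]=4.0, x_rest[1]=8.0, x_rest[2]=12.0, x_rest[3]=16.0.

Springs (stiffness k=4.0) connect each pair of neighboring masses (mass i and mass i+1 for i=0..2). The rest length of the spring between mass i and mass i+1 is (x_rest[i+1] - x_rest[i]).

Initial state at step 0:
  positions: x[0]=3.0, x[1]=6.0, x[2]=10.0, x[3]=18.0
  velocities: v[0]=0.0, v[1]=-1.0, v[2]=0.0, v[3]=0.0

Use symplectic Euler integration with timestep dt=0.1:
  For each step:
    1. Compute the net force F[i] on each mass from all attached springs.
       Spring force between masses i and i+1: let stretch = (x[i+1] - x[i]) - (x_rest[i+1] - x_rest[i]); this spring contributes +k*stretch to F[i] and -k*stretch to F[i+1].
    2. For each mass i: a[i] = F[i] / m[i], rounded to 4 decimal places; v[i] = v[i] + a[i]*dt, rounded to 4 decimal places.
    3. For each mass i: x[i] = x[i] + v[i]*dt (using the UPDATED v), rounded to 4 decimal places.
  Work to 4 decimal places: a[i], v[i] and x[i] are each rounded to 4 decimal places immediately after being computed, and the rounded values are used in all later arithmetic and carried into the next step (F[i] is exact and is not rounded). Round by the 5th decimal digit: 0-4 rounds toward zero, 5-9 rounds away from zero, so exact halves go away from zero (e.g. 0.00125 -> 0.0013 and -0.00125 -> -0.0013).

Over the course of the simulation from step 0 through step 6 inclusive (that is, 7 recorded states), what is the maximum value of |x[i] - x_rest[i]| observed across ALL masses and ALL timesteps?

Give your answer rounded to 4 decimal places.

Step 0: x=[3.0000 6.0000 10.0000 18.0000] v=[0.0000 -1.0000 0.0000 0.0000]
Step 1: x=[2.9600 5.9400 10.1600 17.8400] v=[-0.4000 -0.6000 1.6000 -1.6000]
Step 2: x=[2.8792 5.9296 10.4584 17.5328] v=[-0.8080 -0.1040 2.9840 -3.0720]
Step 3: x=[2.7604 5.9783 10.8586 17.1026] v=[-1.1878 0.4874 4.0022 -4.3018]
Step 4: x=[2.6103 6.0935 11.3134 16.5827] v=[-1.5006 1.1524 4.5477 -5.1994]
Step 5: x=[2.4396 6.2782 11.7702 16.0120] v=[-1.7073 1.8471 4.5675 -5.7071]
Step 6: x=[2.2624 6.5291 12.1769 15.4316] v=[-1.7719 2.5085 4.0674 -5.8038]
Max displacement = 2.0704

Answer: 2.0704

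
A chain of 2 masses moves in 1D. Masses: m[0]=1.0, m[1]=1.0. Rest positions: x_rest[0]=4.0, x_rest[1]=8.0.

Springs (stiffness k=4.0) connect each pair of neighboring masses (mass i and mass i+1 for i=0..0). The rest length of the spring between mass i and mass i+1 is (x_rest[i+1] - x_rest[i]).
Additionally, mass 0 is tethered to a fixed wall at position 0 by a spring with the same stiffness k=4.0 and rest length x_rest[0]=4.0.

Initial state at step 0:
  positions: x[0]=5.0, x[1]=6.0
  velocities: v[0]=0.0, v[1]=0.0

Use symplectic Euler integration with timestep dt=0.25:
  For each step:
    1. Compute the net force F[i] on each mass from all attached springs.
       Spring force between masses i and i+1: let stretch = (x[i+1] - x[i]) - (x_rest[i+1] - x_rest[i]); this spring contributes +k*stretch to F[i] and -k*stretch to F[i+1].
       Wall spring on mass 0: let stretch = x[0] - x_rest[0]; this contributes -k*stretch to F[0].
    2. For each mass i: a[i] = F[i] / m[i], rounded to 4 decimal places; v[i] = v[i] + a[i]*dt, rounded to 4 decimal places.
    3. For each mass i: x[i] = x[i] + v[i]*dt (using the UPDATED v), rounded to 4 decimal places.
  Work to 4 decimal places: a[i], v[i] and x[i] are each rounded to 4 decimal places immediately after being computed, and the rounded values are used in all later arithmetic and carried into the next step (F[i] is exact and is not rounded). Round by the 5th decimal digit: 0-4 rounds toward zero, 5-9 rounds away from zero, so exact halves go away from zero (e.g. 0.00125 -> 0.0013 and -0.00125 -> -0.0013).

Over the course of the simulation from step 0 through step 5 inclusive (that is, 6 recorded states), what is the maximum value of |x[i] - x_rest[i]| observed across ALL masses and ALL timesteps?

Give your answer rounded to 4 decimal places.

Answer: 2.0156

Derivation:
Step 0: x=[5.0000 6.0000] v=[0.0000 0.0000]
Step 1: x=[4.0000 6.7500] v=[-4.0000 3.0000]
Step 2: x=[2.6875 7.8125] v=[-5.2500 4.2500]
Step 3: x=[1.9844 8.5938] v=[-2.8125 3.1250]
Step 4: x=[2.4375 8.7227] v=[1.8125 0.5156]
Step 5: x=[3.8526 8.2803] v=[5.6602 -1.7696]
Max displacement = 2.0156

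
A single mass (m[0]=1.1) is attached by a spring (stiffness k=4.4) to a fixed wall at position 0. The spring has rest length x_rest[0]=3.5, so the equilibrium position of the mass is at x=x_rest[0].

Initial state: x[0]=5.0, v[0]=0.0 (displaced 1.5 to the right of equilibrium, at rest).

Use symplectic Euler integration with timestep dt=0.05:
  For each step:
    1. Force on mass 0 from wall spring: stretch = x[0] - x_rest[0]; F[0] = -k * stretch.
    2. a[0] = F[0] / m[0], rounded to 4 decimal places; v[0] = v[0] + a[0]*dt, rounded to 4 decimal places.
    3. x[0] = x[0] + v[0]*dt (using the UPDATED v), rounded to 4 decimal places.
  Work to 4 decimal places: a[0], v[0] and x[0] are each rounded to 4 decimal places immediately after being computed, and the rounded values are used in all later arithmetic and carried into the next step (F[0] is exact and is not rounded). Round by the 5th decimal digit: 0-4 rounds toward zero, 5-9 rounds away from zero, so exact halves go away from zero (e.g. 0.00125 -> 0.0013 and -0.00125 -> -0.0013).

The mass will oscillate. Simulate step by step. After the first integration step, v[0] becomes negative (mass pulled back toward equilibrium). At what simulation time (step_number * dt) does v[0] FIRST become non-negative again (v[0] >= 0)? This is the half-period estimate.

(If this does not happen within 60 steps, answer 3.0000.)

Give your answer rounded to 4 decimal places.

Answer: 1.6000

Derivation:
Step 0: x=[5.0000] v=[0.0000]
Step 1: x=[4.9850] v=[-0.3000]
Step 2: x=[4.9552] v=[-0.5970]
Step 3: x=[4.9108] v=[-0.8880]
Step 4: x=[4.8523] v=[-1.1702]
Step 5: x=[4.7803] v=[-1.4407]
Step 6: x=[4.6955] v=[-1.6968]
Step 7: x=[4.5987] v=[-1.9359]
Step 8: x=[4.4909] v=[-2.1556]
Step 9: x=[4.3732] v=[-2.3538]
Step 10: x=[4.2468] v=[-2.5284]
Step 11: x=[4.1129] v=[-2.6778]
Step 12: x=[3.9729] v=[-2.8004]
Step 13: x=[3.8282] v=[-2.8950]
Step 14: x=[3.6802] v=[-2.9606]
Step 15: x=[3.5304] v=[-2.9966]
Step 16: x=[3.3803] v=[-3.0027]
Step 17: x=[3.2314] v=[-2.9788]
Step 18: x=[3.0851] v=[-2.9251]
Step 19: x=[2.9430] v=[-2.8421]
Step 20: x=[2.8065] v=[-2.7307]
Step 21: x=[2.6769] v=[-2.5920]
Step 22: x=[2.5555] v=[-2.4274]
Step 23: x=[2.4436] v=[-2.2385]
Step 24: x=[2.3422] v=[-2.0272]
Step 25: x=[2.2524] v=[-1.7956]
Step 26: x=[2.1751] v=[-1.5461]
Step 27: x=[2.1110] v=[-1.2811]
Step 28: x=[2.0608] v=[-1.0033]
Step 29: x=[2.0250] v=[-0.7155]
Step 30: x=[2.0040] v=[-0.4205]
Step 31: x=[1.9979] v=[-0.1213]
Step 32: x=[2.0069] v=[0.1791]
First v>=0 after going negative at step 32, time=1.6000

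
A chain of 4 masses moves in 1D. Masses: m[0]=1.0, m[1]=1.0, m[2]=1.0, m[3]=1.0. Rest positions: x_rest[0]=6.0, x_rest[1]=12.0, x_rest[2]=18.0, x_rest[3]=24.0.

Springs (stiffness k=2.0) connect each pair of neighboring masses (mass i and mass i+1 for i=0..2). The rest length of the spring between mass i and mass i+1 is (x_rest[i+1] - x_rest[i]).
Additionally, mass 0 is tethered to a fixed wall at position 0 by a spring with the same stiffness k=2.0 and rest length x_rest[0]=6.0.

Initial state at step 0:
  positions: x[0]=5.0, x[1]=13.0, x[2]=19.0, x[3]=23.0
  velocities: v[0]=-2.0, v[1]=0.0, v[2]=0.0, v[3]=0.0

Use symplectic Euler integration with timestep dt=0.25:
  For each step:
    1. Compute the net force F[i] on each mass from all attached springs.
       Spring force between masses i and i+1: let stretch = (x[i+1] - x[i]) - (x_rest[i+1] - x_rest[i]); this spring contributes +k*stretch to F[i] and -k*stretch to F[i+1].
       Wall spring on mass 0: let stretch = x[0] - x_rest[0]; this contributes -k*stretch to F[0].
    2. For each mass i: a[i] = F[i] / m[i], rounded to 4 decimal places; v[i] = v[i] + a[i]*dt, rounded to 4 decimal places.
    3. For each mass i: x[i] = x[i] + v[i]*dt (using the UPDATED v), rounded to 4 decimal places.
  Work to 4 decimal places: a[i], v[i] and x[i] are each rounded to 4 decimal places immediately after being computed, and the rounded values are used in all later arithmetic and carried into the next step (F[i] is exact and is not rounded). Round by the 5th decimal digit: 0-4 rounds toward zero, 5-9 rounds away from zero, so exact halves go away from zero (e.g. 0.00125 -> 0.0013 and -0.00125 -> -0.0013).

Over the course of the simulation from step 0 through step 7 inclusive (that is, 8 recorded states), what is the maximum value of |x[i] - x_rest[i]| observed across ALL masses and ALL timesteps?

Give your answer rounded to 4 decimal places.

Step 0: x=[5.0000 13.0000 19.0000 23.0000] v=[-2.0000 0.0000 0.0000 0.0000]
Step 1: x=[4.8750 12.7500 18.7500 23.2500] v=[-0.5000 -1.0000 -1.0000 1.0000]
Step 2: x=[5.1250 12.2656 18.3125 23.6875] v=[1.0000 -1.9375 -1.7500 1.7500]
Step 3: x=[5.6270 11.6445 17.7910 24.2031] v=[2.0078 -2.4844 -2.0860 2.0625]
Step 4: x=[6.1778 11.0395 17.3027 24.6672] v=[2.2031 -2.4199 -1.9532 1.8565]
Step 5: x=[6.5641 10.6097 16.9521 24.9608] v=[1.5451 -1.7192 -1.4026 1.1743]
Step 6: x=[6.6356 10.4670 16.8097 25.0033] v=[0.2859 -0.5708 -0.5695 0.1700]
Step 7: x=[6.3566 10.6382 16.8987 24.7716] v=[-1.1162 0.6849 0.3560 -0.9268]
Max displacement = 1.5330

Answer: 1.5330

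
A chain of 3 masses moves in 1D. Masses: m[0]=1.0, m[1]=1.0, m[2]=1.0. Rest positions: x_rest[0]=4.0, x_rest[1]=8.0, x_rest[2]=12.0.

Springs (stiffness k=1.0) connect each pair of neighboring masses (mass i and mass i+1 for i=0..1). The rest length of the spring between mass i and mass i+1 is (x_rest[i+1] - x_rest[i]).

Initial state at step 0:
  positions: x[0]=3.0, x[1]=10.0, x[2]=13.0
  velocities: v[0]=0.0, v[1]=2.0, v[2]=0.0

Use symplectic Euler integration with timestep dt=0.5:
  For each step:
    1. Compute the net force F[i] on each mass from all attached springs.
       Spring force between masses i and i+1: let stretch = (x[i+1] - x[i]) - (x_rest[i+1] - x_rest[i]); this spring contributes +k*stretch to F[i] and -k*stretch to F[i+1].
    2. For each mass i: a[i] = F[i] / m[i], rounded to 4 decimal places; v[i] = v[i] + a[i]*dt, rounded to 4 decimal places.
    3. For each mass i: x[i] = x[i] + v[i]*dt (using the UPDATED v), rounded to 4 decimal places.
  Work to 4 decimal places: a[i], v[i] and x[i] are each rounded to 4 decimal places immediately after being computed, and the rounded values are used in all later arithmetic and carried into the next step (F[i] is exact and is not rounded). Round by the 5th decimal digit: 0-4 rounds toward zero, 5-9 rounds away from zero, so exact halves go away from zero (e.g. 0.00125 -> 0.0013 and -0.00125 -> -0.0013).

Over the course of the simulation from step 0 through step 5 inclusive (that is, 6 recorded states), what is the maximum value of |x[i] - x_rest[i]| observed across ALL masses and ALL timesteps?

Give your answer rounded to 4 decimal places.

Step 0: x=[3.0000 10.0000 13.0000] v=[0.0000 2.0000 0.0000]
Step 1: x=[3.7500 10.0000 13.2500] v=[1.5000 0.0000 0.5000]
Step 2: x=[5.0625 9.2500 13.6875] v=[2.6250 -1.5000 0.8750]
Step 3: x=[6.4219 8.5625 14.0157] v=[2.7188 -1.3750 0.6563]
Step 4: x=[7.3165 8.7032 13.9806] v=[1.7891 0.2813 -0.0703]
Step 5: x=[7.5578 9.8166 13.6261] v=[0.4825 2.2267 -0.7090]
Max displacement = 3.5578

Answer: 3.5578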